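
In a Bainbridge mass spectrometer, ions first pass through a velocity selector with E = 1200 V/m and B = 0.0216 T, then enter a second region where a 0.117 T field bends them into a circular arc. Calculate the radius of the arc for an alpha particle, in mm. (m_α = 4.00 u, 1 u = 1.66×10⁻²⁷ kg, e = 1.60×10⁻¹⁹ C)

r ≈ 9.85 mm

The selector passes v = E/B = 1200/0.0216 = 5.56×10^4 m/s.
In the deflection region, r = mv/(qB₂) = (6.64×10^-27)(5.56×10^4) / [(2×1.60×10^-19)(0.117)] = 9.85×10^-3 m.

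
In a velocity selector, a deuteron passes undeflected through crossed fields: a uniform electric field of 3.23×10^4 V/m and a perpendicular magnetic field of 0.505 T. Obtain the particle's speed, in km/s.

For zero net force, qE = qvB, so v = E/B.
v = (3.23×10^4) / (0.505) = 6.40×10^4 m/s.

v ≈ 64.0 km/s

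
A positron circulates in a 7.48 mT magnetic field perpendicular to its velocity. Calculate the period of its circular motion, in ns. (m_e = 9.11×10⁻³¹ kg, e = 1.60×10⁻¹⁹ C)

The cyclotron period is independent of speed: T = 2πm/(qB).
T = 2π(9.11×10^-31) / [(1×1.60×10^-19)(7.48×10^-3)] = 4.78×10^-9 s.

T ≈ 4.78 ns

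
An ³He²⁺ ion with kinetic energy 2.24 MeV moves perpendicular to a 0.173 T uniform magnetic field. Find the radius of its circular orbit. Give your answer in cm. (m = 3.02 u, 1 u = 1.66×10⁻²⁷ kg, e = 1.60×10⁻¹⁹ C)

r ≈ 108 cm

Convert the energy: K = 2.24 MeV = 3.58×10^-13 J.
v = √(2K/m) = √(2·3.58×10^-13/5.01×10^-27) = 1.20×10^7 m/s.
r = mv/(qB) = (5.01×10^-27)(1.20×10^7) / [(2×1.60×10^-19)(0.173)] = 1.08 m.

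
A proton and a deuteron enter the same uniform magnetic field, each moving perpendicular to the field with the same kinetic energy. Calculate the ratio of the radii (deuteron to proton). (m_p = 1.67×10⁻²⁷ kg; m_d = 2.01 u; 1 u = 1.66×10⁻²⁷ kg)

ratio ≈ 1.41

r = √(2mK)/(qB) ⇒ at equal K, r ∝ √m/q.
r_{deuteron}/r_{proton} = 1.41.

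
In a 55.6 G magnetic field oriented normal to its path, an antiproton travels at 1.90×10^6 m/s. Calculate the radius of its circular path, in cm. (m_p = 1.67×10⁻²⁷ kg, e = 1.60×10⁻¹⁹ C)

r ≈ 357 cm

The magnetic force provides the centripetal force: qvB = mv²/r, so r = mv/(qB).
r = (1.67×10^-27 kg)(1.90×10^6 m/s) / [(1×1.60×10^-19 C)(5.56×10^-3 T)] = 3.57 m.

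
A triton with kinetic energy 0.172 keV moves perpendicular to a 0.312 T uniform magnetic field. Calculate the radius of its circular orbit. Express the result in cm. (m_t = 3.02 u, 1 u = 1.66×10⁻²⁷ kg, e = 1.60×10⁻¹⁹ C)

r ≈ 1.05 cm

Convert the energy: K = 0.172 keV = 2.75×10^-17 J.
v = √(2K/m) = √(2·2.75×10^-17/5.01×10^-27) = 1.05×10^5 m/s.
r = mv/(qB) = (5.01×10^-27)(1.05×10^5) / [(1×1.60×10^-19)(0.312)] = 0.0105 m.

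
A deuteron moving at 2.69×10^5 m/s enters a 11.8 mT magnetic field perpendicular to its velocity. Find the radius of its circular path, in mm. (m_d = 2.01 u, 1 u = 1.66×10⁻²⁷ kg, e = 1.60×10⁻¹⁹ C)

The magnetic force provides the centripetal force: qvB = mv²/r, so r = mv/(qB).
r = (3.34×10^-27 kg)(2.69×10^5 m/s) / [(1×1.60×10^-19 C)(0.0118 T)] = 0.475 m.

r ≈ 475 mm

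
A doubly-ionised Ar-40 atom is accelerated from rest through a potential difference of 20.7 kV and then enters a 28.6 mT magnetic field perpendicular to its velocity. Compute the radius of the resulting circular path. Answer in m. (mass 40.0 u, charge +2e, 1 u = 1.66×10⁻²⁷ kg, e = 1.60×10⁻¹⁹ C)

The kinetic energy gained is K = qV = (2×1.60×10^-19)(2.07×10^4) = 6.62×10^-15 J.
v = √(2K/m) = 4.47×10^5 m/s.
r = mv/(qB) = (6.64×10^-26)(4.47×10^5) / [(2×1.60×10^-19)(0.0286)] = 3.24 m.

r ≈ 3.24 m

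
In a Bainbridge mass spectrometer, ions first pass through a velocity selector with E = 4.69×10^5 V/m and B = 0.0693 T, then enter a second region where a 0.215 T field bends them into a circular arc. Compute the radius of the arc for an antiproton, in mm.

r ≈ 329 mm

The selector passes v = E/B = 4.69×10^5/0.0693 = 6.77×10^6 m/s.
In the deflection region, r = mv/(qB₂) = (1.67×10^-27)(6.77×10^6) / [(1×1.60×10^-19)(0.215)] = 0.329 m.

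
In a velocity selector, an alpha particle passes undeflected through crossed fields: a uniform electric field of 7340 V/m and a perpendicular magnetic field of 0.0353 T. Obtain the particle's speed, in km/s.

v ≈ 208 km/s

For zero net force, qE = qvB, so v = E/B.
v = (7340) / (0.0353) = 2.08×10^5 m/s.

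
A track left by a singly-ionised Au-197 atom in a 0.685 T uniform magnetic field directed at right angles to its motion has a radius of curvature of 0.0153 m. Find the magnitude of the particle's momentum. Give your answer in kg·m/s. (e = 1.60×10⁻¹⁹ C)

p ≈ 1.68×10^-21 kg·m/s

Since qvB = mv²/r, the momentum p = mv = qBr.
p = (1×1.60×10^-19)(0.685)(0.0153) = 1.68×10^-21 kg·m/s.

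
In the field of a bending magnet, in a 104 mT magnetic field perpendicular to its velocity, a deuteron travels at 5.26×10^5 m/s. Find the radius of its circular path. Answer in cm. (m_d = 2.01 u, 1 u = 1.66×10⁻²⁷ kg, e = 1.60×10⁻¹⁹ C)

r ≈ 10.5 cm

The magnetic force provides the centripetal force: qvB = mv²/r, so r = mv/(qB).
r = (3.34×10^-27 kg)(5.26×10^5 m/s) / [(1×1.60×10^-19 C)(0.104 T)] = 0.105 m.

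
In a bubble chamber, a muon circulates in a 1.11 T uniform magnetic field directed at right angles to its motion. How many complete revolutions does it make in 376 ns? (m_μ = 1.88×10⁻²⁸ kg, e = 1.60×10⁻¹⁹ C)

N = 56

T = 2πm/(qB) = 2π(1.88×10^-28) / [(1×1.60×10^-19)(1.11)] = 6.6511×10^-9 s.
N = t/T = 3.76×10^-7 / 6.6511×10^-9 ≈ 56.53, so 56 complete revolutions.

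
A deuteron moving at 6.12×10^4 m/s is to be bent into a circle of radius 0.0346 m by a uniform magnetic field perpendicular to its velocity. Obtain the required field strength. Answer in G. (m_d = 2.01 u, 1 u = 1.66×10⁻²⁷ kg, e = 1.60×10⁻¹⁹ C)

B ≈ 369 G

qvB = mv²/r gives B = mv/(qr).
B = (3.34×10^-27)(6.12×10^4) / [(1×1.60×10^-19)(0.0346)] = 0.0369 T.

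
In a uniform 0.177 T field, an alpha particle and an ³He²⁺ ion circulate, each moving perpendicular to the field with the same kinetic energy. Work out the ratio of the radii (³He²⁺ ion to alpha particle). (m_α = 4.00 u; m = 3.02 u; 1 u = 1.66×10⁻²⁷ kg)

ratio ≈ 0.869

r = √(2mK)/(qB) ⇒ at equal K, r ∝ √m/q.
r_{³He²⁺ ion}/r_{alpha particle} = 0.869.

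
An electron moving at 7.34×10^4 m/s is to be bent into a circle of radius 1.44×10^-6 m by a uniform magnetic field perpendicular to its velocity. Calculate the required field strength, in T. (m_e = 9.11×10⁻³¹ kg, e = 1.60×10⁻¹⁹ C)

qvB = mv²/r gives B = mv/(qr).
B = (9.11×10^-31)(7.34×10^4) / [(1×1.60×10^-19)(1.44×10^-6)] = 0.290 T.

B ≈ 0.290 T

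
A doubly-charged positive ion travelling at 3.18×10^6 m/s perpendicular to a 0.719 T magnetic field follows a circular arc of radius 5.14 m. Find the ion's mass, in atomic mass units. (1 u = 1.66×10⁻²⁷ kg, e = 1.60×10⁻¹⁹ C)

qvB = mv²/r ⇒ m = qBr/v.
m = (2×1.60×10^-19)(0.719)(5.14) / (3.18×10^6) = 3.72×10^-25 kg = 224 u.

m ≈ 224 u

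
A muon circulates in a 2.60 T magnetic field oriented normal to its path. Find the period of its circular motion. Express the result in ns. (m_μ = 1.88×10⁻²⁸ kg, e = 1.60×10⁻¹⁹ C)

The cyclotron period is independent of speed: T = 2πm/(qB).
T = 2π(1.88×10^-28) / [(1×1.60×10^-19)(2.60)] = 2.84×10^-9 s.

T ≈ 2.84 ns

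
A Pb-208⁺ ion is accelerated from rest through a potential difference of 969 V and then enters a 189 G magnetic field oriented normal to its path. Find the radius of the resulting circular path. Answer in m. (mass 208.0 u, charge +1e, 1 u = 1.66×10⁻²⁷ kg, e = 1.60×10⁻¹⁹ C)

The kinetic energy gained is K = qV = (1×1.60×10^-19)(969) = 1.55×10^-16 J.
v = √(2K/m) = 3.00×10^4 m/s.
r = mv/(qB) = (3.45×10^-25)(3.00×10^4) / [(1×1.60×10^-19)(0.0189)] = 3.42 m.

r ≈ 3.42 m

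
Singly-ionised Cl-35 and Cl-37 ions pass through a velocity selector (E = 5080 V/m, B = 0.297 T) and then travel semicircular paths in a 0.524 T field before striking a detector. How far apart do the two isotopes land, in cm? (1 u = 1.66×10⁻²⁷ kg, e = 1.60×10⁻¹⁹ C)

Δd ≈ 0.135 cm

Both emerge at v = E/B₁ = 1.71×10^4 m/s.
r = mv/(qB₂), so r₁ = 0.011853 m and r₂ = 0.012530 m, giving Δr = 6.77×10^-4 m.
After a semicircle each ion lands a diameter 2r from the entry slit, so the separation is 2Δr = 1.35×10^-3 m.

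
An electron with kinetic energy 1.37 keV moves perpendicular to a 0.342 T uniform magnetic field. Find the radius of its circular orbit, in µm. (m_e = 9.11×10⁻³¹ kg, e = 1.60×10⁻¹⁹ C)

Convert the energy: K = 1.37 keV = 2.19×10^-16 J.
v = √(2K/m) = √(2·2.19×10^-16/9.11×10^-31) = 2.19×10^7 m/s.
r = mv/(qB) = (9.11×10^-31)(2.19×10^7) / [(1×1.60×10^-19)(0.342)] = 3.65×10^-4 m.

r ≈ 365 µm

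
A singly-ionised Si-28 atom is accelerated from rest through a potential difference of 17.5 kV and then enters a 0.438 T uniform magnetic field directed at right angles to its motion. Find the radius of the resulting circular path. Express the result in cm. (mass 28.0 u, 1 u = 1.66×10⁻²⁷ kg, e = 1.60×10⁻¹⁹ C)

r ≈ 23.0 cm

The kinetic energy gained is K = qV = (1×1.60×10^-19)(1.75×10^4) = 2.80×10^-15 J.
v = √(2K/m) = 3.47×10^5 m/s.
r = mv/(qB) = (4.65×10^-26)(3.47×10^5) / [(1×1.60×10^-19)(0.438)] = 0.230 m.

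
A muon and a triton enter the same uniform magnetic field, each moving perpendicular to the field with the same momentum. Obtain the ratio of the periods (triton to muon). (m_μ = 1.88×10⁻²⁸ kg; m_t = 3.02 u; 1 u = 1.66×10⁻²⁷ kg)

ratio ≈ 26.7

T = 2πm/(qB) is independent of speed, so T₂/T₁ = (m₂/q₂)/(m₁/q₁).
T_{triton}/T_{muon} = (5.01×10^-27/1e) / (1.88×10^-28/1e) = 26.7.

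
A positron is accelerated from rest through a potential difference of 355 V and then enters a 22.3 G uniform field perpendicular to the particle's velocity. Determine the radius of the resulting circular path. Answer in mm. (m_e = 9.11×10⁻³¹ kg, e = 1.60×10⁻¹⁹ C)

The kinetic energy gained is K = qV = (1×1.60×10^-19)(355) = 5.68×10^-17 J.
v = √(2K/m) = 1.12×10^7 m/s.
r = mv/(qB) = (9.11×10^-31)(1.12×10^7) / [(1×1.60×10^-19)(2.23×10^-3)] = 0.0285 m.

r ≈ 28.5 mm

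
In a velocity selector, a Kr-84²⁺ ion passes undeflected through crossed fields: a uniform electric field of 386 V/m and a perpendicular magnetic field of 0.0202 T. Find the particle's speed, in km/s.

v ≈ 19.1 km/s

For zero net force, qE = qvB, so v = E/B.
v = (386) / (0.0202) = 1.91×10^4 m/s.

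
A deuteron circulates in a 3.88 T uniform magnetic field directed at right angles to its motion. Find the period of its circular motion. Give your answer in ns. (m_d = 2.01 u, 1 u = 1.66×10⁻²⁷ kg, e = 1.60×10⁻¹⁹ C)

T ≈ 33.8 ns

The cyclotron period is independent of speed: T = 2πm/(qB).
T = 2π(3.34×10^-27) / [(1×1.60×10^-19)(3.88)] = 3.38×10^-8 s.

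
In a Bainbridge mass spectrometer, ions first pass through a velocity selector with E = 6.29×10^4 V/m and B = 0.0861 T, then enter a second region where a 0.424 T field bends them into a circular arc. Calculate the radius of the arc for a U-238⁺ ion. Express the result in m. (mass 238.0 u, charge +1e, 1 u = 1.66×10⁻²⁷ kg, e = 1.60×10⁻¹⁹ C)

r ≈ 4.25 m

The selector passes v = E/B = 6.29×10^4/0.0861 = 7.31×10^5 m/s.
In the deflection region, r = mv/(qB₂) = (3.95×10^-25)(7.31×10^5) / [(1×1.60×10^-19)(0.424)] = 4.25 m.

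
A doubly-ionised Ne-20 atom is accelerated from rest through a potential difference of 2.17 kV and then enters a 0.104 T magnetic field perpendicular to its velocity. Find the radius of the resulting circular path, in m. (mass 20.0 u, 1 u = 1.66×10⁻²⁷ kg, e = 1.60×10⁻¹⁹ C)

The kinetic energy gained is K = qV = (2×1.60×10^-19)(2170) = 6.94×10^-16 J.
v = √(2K/m) = 2.05×10^5 m/s.
r = mv/(qB) = (3.32×10^-26)(2.05×10^5) / [(2×1.60×10^-19)(0.104)] = 0.204 m.

r ≈ 0.204 m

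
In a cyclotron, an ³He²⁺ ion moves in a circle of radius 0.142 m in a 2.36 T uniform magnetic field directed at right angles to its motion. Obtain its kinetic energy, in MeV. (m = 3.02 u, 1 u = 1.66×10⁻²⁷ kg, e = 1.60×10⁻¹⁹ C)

v = qBr/m = (2×1.60×10^-19)(2.36)(0.142) / (5.01×10^-27) = 2.14×10^7 m/s.
K = ½mv² = 0.5·(5.01×10^-27)·(2.14×10^7)² = 1.15×10^-12 J = 7.17 MeV.

K ≈ 7.17 MeV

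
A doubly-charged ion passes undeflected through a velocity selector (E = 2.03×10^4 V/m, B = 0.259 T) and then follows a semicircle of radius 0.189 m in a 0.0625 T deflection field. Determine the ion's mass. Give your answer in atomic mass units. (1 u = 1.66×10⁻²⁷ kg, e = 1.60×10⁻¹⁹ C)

m ≈ 29.1 u

v = E/B₁ = 7.84×10^4 m/s.
From r = mv/(qB₂), m = qB₂r/v = (2×1.60×10^-19)(0.0625)(0.189) / (7.84×10^4) = 4.82×10^-26 kg.
In atomic mass units: m = 4.82×10^-26 / 1.66×10^-27 = 29.1 u.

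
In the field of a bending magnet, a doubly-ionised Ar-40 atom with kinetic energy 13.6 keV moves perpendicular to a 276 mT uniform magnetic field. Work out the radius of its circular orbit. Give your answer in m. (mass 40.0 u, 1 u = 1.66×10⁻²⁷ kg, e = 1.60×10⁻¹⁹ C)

Convert the energy: K = 13.6 keV = 2.18×10^-15 J.
v = √(2K/m) = √(2·2.18×10^-15/6.64×10^-26) = 2.56×10^5 m/s.
r = mv/(qB) = (6.64×10^-26)(2.56×10^5) / [(2×1.60×10^-19)(0.276)] = 0.192 m.

r ≈ 0.192 m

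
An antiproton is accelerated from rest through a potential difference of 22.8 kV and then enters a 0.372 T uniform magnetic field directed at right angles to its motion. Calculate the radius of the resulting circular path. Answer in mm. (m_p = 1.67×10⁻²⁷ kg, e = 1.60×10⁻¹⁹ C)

r ≈ 58.6 mm

The kinetic energy gained is K = qV = (1×1.60×10^-19)(2.28×10^4) = 3.65×10^-15 J.
v = √(2K/m) = 2.09×10^6 m/s.
r = mv/(qB) = (1.67×10^-27)(2.09×10^6) / [(1×1.60×10^-19)(0.372)] = 0.0586 m.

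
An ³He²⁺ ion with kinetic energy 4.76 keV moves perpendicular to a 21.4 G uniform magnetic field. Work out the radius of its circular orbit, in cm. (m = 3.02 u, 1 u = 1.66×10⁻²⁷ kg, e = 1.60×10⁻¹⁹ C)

Convert the energy: K = 4.76 keV = 7.62×10^-16 J.
v = √(2K/m) = √(2·7.62×10^-16/5.01×10^-27) = 5.51×10^5 m/s.
r = mv/(qB) = (5.01×10^-27)(5.51×10^5) / [(2×1.60×10^-19)(2.14×10^-3)] = 4.04 m.

r ≈ 404 cm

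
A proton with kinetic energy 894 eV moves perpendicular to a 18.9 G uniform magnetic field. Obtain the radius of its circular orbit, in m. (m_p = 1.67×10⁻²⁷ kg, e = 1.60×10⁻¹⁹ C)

Convert the energy: K = 894 eV = 1.43×10^-16 J.
v = √(2K/m) = √(2·1.43×10^-16/1.67×10^-27) = 4.14×10^5 m/s.
r = mv/(qB) = (1.67×10^-27)(4.14×10^5) / [(1×1.60×10^-19)(1.89×10^-3)] = 2.29 m.

r ≈ 2.29 m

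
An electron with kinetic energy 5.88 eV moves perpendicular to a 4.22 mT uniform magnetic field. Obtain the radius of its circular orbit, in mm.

Convert the energy: K = 5.88 eV = 9.41×10^-19 J.
v = √(2K/m) = √(2·9.41×10^-19/9.11×10^-31) = 1.44×10^6 m/s.
r = mv/(qB) = (9.11×10^-31)(1.44×10^6) / [(1×1.60×10^-19)(4.22×10^-3)] = 1.94×10^-3 m.

r ≈ 1.94 mm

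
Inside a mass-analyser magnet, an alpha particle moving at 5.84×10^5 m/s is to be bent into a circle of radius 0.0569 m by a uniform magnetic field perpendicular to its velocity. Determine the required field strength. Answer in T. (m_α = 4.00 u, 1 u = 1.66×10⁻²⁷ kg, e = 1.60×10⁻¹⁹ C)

B ≈ 0.213 T

qvB = mv²/r gives B = mv/(qr).
B = (6.64×10^-27)(5.84×10^5) / [(2×1.60×10^-19)(0.0569)] = 0.213 T.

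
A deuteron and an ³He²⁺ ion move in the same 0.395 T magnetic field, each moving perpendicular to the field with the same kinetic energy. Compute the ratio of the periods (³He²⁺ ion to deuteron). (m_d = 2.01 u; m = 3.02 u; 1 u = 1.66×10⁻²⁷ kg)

ratio ≈ 0.751

T = 2πm/(qB) is independent of speed, so T₂/T₁ = (m₂/q₂)/(m₁/q₁).
T_{³He²⁺ ion}/T_{deuteron} = (5.01×10^-27/2e) / (3.34×10^-27/1e) = 0.751.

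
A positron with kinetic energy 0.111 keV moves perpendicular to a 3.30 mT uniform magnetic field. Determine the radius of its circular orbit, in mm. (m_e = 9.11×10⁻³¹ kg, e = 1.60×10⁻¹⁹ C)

r ≈ 10.8 mm

Convert the energy: K = 0.111 keV = 1.78×10^-17 J.
v = √(2K/m) = √(2·1.78×10^-17/9.11×10^-31) = 6.24×10^6 m/s.
r = mv/(qB) = (9.11×10^-31)(6.24×10^6) / [(1×1.60×10^-19)(3.30×10^-3)] = 0.0108 m.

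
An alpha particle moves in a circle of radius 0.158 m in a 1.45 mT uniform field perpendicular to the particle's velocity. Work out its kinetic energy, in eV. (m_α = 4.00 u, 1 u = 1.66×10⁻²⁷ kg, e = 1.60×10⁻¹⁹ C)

v = qBr/m = (2×1.60×10^-19)(1.45×10^-3)(0.158) / (6.64×10^-27) = 1.10×10^4 m/s.
K = ½mv² = 0.5·(6.64×10^-27)·(1.10×10^4)² = 4.05×10^-19 J = 2.53 eV.

K ≈ 2.53 eV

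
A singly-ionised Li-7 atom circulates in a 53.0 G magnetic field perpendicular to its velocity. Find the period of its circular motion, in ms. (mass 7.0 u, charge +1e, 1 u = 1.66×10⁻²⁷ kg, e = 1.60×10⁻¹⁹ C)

The cyclotron period is independent of speed: T = 2πm/(qB).
T = 2π(1.16×10^-26) / [(1×1.60×10^-19)(5.30×10^-3)] = 8.61×10^-5 s.

T ≈ 0.0861 ms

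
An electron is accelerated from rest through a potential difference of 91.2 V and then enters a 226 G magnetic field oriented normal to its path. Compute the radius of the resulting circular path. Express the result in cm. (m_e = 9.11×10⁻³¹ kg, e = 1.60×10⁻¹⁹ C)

r ≈ 0.143 cm

The kinetic energy gained is K = qV = (1×1.60×10^-19)(91.2) = 1.46×10^-17 J.
v = √(2K/m) = 5.66×10^6 m/s.
r = mv/(qB) = (9.11×10^-31)(5.66×10^6) / [(1×1.60×10^-19)(0.0226)] = 1.43×10^-3 m.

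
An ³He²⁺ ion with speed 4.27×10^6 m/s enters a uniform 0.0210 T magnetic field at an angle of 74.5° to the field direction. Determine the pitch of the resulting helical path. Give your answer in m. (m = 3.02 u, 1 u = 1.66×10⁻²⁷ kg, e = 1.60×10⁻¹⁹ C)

pitch ≈ 5.35 m

The velocity component along B is v∥ = v cos74.5° = 1.14×10^6 m/s.
The cyclotron period T = 2πm/(qB) = 4.69×10^-6 s is set by m, q, B alone.
Pitch = v∥·T = (1.14×10^6)(4.69×10^-6) = 5.35 m.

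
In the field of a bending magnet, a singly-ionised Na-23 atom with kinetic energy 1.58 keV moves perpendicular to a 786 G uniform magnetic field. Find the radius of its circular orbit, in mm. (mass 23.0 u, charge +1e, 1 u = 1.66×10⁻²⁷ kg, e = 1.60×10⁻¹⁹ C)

Convert the energy: K = 1.58 keV = 2.53×10^-16 J.
v = √(2K/m) = √(2·2.53×10^-16/3.82×10^-26) = 1.15×10^5 m/s.
r = mv/(qB) = (3.82×10^-26)(1.15×10^5) / [(1×1.60×10^-19)(0.0786)] = 0.349 m.

r ≈ 349 mm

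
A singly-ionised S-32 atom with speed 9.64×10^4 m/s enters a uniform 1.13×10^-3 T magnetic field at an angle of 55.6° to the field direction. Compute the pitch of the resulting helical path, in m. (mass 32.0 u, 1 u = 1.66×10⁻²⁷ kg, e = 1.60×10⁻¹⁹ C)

pitch ≈ 101 m

The velocity component along B is v∥ = v cos55.6° = 5.45×10^4 m/s.
The cyclotron period T = 2πm/(qB) = 1.85×10^-3 s is set by m, q, B alone.
Pitch = v∥·T = (5.45×10^4)(1.85×10^-3) = 101 m.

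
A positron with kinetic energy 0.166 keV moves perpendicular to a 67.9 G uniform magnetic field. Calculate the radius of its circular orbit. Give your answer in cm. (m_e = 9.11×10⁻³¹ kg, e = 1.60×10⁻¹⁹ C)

r ≈ 0.640 cm

Convert the energy: K = 0.166 keV = 2.66×10^-17 J.
v = √(2K/m) = √(2·2.66×10^-17/9.11×10^-31) = 7.64×10^6 m/s.
r = mv/(qB) = (9.11×10^-31)(7.64×10^6) / [(1×1.60×10^-19)(6.79×10^-3)] = 6.40×10^-3 m.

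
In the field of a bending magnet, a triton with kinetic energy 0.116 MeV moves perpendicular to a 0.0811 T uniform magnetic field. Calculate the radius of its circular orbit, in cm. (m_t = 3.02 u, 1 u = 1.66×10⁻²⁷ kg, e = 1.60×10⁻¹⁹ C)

Convert the energy: K = 0.116 MeV = 1.86×10^-14 J.
v = √(2K/m) = √(2·1.86×10^-14/5.01×10^-27) = 2.72×10^6 m/s.
r = mv/(qB) = (5.01×10^-27)(2.72×10^6) / [(1×1.60×10^-19)(0.0811)] = 1.05 m.

r ≈ 105 cm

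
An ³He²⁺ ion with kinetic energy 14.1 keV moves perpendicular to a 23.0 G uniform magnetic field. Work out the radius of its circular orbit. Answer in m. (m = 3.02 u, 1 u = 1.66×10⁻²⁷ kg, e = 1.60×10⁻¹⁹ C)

r ≈ 6.46 m

Convert the energy: K = 14.1 keV = 2.26×10^-15 J.
v = √(2K/m) = √(2·2.26×10^-15/5.01×10^-27) = 9.49×10^5 m/s.
r = mv/(qB) = (5.01×10^-27)(9.49×10^5) / [(2×1.60×10^-19)(2.30×10^-3)] = 6.46 m.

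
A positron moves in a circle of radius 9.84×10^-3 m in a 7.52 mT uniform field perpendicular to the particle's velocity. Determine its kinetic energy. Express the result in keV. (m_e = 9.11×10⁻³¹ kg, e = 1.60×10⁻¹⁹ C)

K ≈ 0.481 keV

v = qBr/m = (1×1.60×10^-19)(7.52×10^-3)(9.84×10^-3) / (9.11×10^-31) = 1.30×10^7 m/s.
K = ½mv² = 0.5·(9.11×10^-31)·(1.30×10^7)² = 7.69×10^-17 J = 0.481 keV.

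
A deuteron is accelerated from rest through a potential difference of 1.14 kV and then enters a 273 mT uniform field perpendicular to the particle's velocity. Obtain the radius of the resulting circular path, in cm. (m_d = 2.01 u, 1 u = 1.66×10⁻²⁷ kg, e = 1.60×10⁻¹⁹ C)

The kinetic energy gained is K = qV = (1×1.60×10^-19)(1140) = 1.82×10^-16 J.
v = √(2K/m) = 3.31×10^5 m/s.
r = mv/(qB) = (3.34×10^-27)(3.31×10^5) / [(1×1.60×10^-19)(0.273)] = 0.0253 m.

r ≈ 2.53 cm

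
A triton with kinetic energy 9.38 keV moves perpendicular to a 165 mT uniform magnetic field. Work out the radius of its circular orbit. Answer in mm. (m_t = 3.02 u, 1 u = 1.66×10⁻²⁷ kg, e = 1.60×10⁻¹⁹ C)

Convert the energy: K = 9.38 keV = 1.50×10^-15 J.
v = √(2K/m) = √(2·1.50×10^-15/5.01×10^-27) = 7.74×10^5 m/s.
r = mv/(qB) = (5.01×10^-27)(7.74×10^5) / [(1×1.60×10^-19)(0.165)] = 0.147 m.

r ≈ 147 mm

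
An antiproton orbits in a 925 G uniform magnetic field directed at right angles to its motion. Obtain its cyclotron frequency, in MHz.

f = qB/(2πm) = (1×1.60×10^-19)(0.0925) / [2π(1.67×10^-27)] = 1.41×10^6 Hz.

f ≈ 1.41 MHz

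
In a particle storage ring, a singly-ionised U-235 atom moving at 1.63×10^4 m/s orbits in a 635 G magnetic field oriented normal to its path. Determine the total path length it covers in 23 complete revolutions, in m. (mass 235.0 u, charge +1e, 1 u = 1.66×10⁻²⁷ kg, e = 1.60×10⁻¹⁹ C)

L ≈ 90.4 m

r = mv/(qB) = 0.626 m, so one revolution covers 2πr = 3.93 m.
In 23 revolutions: L = 23·2πr = 90.4 m.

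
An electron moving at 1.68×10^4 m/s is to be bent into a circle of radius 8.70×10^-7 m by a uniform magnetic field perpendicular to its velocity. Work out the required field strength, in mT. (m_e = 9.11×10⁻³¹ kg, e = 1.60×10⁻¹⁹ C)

B ≈ 110 mT

qvB = mv²/r gives B = mv/(qr).
B = (9.11×10^-31)(1.68×10^4) / [(1×1.60×10^-19)(8.70×10^-7)] = 0.110 T.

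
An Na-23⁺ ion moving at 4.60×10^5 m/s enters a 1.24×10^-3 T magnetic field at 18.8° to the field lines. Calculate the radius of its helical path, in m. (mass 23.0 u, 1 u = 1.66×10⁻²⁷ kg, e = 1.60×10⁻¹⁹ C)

r ≈ 28.5 m

Only the perpendicular component v⊥ = v sin18.8° = 1.48×10^5 m/s is bent by the field.
r = m v⊥ /(qB) = (3.82×10^-26)(1.48×10^5) / [(1×1.60×10^-19)(1.24×10^-3)] = 28.5 m.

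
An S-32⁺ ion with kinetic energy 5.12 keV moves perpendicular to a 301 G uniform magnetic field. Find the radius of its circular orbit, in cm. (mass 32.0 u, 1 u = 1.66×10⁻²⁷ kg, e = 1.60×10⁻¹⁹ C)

r ≈ 194 cm

Convert the energy: K = 5.12 keV = 8.19×10^-16 J.
v = √(2K/m) = √(2·8.19×10^-16/5.31×10^-26) = 1.76×10^5 m/s.
r = mv/(qB) = (5.31×10^-26)(1.76×10^5) / [(1×1.60×10^-19)(0.0301)] = 1.94 m.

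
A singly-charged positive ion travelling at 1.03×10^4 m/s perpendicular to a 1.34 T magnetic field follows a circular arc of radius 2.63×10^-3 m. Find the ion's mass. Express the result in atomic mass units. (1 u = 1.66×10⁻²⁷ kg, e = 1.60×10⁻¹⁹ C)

qvB = mv²/r ⇒ m = qBr/v.
m = (1×1.60×10^-19)(1.34)(2.63×10^-3) / (1.03×10^4) = 5.47×10^-26 kg = 33.0 u.

m ≈ 33.0 u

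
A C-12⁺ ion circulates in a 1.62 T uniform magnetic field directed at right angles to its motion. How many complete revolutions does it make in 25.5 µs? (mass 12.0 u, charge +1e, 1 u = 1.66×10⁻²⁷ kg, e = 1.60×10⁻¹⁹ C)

T = 2πm/(qB) = 2π(1.992×10^-26) / [(1×1.60×10^-19)(1.62)] = 4.8287×10^-7 s.
N = t/T = 2.55×10^-5 / 4.8287×10^-7 ≈ 52.81, so 52 complete revolutions.

N = 52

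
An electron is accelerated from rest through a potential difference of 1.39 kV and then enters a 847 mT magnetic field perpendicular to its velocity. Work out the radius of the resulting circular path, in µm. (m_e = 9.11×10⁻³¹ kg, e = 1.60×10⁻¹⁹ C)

The kinetic energy gained is K = qV = (1×1.60×10^-19)(1390) = 2.22×10^-16 J.
v = √(2K/m) = 2.21×10^7 m/s.
r = mv/(qB) = (9.11×10^-31)(2.21×10^7) / [(1×1.60×10^-19)(0.847)] = 1.49×10^-4 m.

r ≈ 149 µm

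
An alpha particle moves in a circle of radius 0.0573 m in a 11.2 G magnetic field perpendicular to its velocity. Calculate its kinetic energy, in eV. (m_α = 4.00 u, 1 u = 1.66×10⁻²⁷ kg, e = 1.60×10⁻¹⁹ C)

K ≈ 0.198 eV

v = qBr/m = (2×1.60×10^-19)(1.12×10^-3)(0.0573) / (6.64×10^-27) = 3090 m/s.
K = ½mv² = 0.5·(6.64×10^-27)·(3090)² = 3.18×10^-20 J = 0.198 eV.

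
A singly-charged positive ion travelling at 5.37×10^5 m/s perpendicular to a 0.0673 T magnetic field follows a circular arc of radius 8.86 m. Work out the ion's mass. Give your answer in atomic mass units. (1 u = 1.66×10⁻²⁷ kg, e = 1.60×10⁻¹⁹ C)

qvB = mv²/r ⇒ m = qBr/v.
m = (1×1.60×10^-19)(0.0673)(8.86) / (5.37×10^5) = 1.78×10^-25 kg = 107 u.

m ≈ 107 u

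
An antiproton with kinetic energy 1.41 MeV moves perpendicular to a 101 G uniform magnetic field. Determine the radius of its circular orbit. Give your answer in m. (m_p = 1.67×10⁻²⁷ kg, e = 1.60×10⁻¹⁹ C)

r ≈ 17.0 m

Convert the energy: K = 1.41 MeV = 2.26×10^-13 J.
v = √(2K/m) = √(2·2.26×10^-13/1.67×10^-27) = 1.64×10^7 m/s.
r = mv/(qB) = (1.67×10^-27)(1.64×10^7) / [(1×1.60×10^-19)(0.0101)] = 17.0 m.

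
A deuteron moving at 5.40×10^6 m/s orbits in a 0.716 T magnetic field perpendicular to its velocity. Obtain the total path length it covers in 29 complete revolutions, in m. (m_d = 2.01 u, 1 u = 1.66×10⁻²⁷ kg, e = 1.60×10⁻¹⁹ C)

L ≈ 28.7 m

r = mv/(qB) = 0.157 m, so one revolution covers 2πr = 0.988 m.
In 29 revolutions: L = 29·2πr = 28.7 m.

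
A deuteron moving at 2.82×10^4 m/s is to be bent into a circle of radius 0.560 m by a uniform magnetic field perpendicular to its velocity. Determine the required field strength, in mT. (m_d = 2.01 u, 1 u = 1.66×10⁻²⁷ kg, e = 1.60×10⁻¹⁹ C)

qvB = mv²/r gives B = mv/(qr).
B = (3.34×10^-27)(2.82×10^4) / [(1×1.60×10^-19)(0.560)] = 1.05×10^-3 T.

B ≈ 1.05 mT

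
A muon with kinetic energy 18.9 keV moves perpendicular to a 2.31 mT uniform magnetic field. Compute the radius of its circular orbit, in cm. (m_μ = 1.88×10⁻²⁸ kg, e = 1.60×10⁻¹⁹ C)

Convert the energy: K = 18.9 keV = 3.02×10^-15 J.
v = √(2K/m) = √(2·3.02×10^-15/1.88×10^-28) = 5.67×10^6 m/s.
r = mv/(qB) = (1.88×10^-28)(5.67×10^6) / [(1×1.60×10^-19)(2.31×10^-3)] = 2.89 m.

r ≈ 289 cm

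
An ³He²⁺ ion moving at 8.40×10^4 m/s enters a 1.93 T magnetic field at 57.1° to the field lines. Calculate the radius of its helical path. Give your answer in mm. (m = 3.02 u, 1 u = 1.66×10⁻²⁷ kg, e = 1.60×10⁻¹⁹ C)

r ≈ 0.572 mm

Only the perpendicular component v⊥ = v sin57.1° = 7.05×10^4 m/s is bent by the field.
r = m v⊥ /(qB) = (5.01×10^-27)(7.05×10^4) / [(2×1.60×10^-19)(1.93)] = 5.72×10^-4 m.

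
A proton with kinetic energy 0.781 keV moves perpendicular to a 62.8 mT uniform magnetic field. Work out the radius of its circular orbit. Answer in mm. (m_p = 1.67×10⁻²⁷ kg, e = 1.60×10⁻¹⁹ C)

Convert the energy: K = 0.781 keV = 1.25×10^-16 J.
v = √(2K/m) = √(2·1.25×10^-16/1.67×10^-27) = 3.87×10^5 m/s.
r = mv/(qB) = (1.67×10^-27)(3.87×10^5) / [(1×1.60×10^-19)(0.0628)] = 0.0643 m.

r ≈ 64.3 mm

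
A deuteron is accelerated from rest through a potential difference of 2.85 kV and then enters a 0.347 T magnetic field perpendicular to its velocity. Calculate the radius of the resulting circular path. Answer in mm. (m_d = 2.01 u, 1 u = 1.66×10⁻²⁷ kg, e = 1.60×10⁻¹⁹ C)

r ≈ 31.4 mm

The kinetic energy gained is K = qV = (1×1.60×10^-19)(2850) = 4.56×10^-16 J.
v = √(2K/m) = 5.23×10^5 m/s.
r = mv/(qB) = (3.34×10^-27)(5.23×10^5) / [(1×1.60×10^-19)(0.347)] = 0.0314 m.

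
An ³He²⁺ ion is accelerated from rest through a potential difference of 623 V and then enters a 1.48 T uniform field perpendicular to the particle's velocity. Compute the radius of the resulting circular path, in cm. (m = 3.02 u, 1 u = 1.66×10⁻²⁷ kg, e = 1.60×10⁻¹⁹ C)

r ≈ 0.299 cm

The kinetic energy gained is K = qV = (2×1.60×10^-19)(623) = 1.99×10^-16 J.
v = √(2K/m) = 2.82×10^5 m/s.
r = mv/(qB) = (5.01×10^-27)(2.82×10^5) / [(2×1.60×10^-19)(1.48)] = 2.99×10^-3 m.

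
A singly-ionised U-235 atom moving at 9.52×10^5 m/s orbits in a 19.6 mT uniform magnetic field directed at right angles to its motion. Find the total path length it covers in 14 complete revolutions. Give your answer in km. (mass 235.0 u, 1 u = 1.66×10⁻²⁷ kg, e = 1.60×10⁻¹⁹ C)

L ≈ 10.4 km

r = mv/(qB) = 118 m, so one revolution covers 2πr = 744 m.
In 14 revolutions: L = 14·2πr = 1.04×10^4 m.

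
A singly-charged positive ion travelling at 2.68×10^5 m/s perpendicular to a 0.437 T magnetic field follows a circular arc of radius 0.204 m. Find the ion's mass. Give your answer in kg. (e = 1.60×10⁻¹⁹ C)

qvB = mv²/r ⇒ m = qBr/v.
m = (1×1.60×10^-19)(0.437)(0.204) / (2.68×10^5) = 5.32×10^-26 kg.

m ≈ 5.32×10^-26 kg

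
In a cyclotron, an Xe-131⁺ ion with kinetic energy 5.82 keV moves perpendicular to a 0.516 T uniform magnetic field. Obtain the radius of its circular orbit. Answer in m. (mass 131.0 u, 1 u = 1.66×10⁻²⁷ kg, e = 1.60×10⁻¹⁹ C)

r ≈ 0.244 m

Convert the energy: K = 5.82 keV = 9.31×10^-16 J.
v = √(2K/m) = √(2·9.31×10^-16/2.17×10^-25) = 9.25×10^4 m/s.
r = mv/(qB) = (2.17×10^-25)(9.25×10^4) / [(1×1.60×10^-19)(0.516)] = 0.244 m.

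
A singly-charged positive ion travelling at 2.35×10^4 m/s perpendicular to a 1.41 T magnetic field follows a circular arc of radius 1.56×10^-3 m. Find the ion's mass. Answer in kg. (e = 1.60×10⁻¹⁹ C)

qvB = mv²/r ⇒ m = qBr/v.
m = (1×1.60×10^-19)(1.41)(1.56×10^-3) / (2.35×10^4) = 1.50×10^-26 kg.

m ≈ 1.50×10^-26 kg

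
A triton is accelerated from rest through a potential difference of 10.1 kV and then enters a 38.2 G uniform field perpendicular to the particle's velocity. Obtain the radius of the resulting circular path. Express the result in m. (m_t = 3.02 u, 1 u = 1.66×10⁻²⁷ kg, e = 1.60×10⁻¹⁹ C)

The kinetic energy gained is K = qV = (1×1.60×10^-19)(1.01×10^4) = 1.62×10^-15 J.
v = √(2K/m) = 8.03×10^5 m/s.
r = mv/(qB) = (5.01×10^-27)(8.03×10^5) / [(1×1.60×10^-19)(3.82×10^-3)] = 6.59 m.

r ≈ 6.59 m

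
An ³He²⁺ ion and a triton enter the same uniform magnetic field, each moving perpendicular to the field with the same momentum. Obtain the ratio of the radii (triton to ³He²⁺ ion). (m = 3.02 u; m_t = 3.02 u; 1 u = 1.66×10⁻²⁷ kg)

r = p/(qB) ⇒ at equal p, r ∝ 1/q.
r_{triton}/r_{³He²⁺ ion} = 2.00.

ratio ≈ 2.00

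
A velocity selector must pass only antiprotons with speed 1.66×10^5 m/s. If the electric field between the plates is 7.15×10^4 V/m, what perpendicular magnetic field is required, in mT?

B ≈ 431 mT

qE = qvB ⇒ B = E/v = (7.15×10^4) / (1.66×10^5) = 0.431 T.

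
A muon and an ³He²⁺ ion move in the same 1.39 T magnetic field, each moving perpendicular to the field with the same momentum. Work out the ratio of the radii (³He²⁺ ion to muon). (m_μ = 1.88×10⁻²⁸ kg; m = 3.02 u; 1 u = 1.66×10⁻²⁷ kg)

r = p/(qB) ⇒ at equal p, r ∝ 1/q.
r_{³He²⁺ ion}/r_{muon} = 0.500.

ratio ≈ 0.500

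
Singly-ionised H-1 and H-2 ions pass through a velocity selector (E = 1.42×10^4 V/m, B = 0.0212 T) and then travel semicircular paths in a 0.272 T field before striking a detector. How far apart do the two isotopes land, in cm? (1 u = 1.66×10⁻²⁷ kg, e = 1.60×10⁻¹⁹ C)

Δd ≈ 5.11 cm

Both emerge at v = E/B₁ = 6.70×10^5 m/s.
r = mv/(qB₂), so r₁ = 0.0255 m and r₂ = 0.0511 m, giving Δr = 0.0255 m.
After a semicircle each ion lands a diameter 2r from the entry slit, so the separation is 2Δr = 0.0511 m.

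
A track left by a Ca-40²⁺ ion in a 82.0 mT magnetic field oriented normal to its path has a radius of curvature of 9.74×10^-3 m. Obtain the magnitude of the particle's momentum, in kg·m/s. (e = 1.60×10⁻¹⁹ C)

p ≈ 2.56×10^-22 kg·m/s

Since qvB = mv²/r, the momentum p = mv = qBr.
p = (2×1.60×10^-19)(0.0820)(9.74×10^-3) = 2.56×10^-22 kg·m/s.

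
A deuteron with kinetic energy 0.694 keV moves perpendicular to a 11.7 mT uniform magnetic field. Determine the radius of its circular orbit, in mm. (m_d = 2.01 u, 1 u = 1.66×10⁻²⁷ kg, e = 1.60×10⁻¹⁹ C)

Convert the energy: K = 0.694 keV = 1.11×10^-16 J.
v = √(2K/m) = √(2·1.11×10^-16/3.34×10^-27) = 2.58×10^5 m/s.
r = mv/(qB) = (3.34×10^-27)(2.58×10^5) / [(1×1.60×10^-19)(0.0117)] = 0.460 m.

r ≈ 460 mm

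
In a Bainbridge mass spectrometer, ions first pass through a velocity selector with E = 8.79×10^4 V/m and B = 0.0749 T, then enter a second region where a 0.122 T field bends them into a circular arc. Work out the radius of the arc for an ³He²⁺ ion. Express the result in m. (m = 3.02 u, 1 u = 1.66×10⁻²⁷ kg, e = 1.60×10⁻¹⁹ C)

The selector passes v = E/B = 8.79×10^4/0.0749 = 1.17×10^6 m/s.
In the deflection region, r = mv/(qB₂) = (5.01×10^-27)(1.17×10^6) / [(2×1.60×10^-19)(0.122)] = 0.151 m.

r ≈ 0.151 m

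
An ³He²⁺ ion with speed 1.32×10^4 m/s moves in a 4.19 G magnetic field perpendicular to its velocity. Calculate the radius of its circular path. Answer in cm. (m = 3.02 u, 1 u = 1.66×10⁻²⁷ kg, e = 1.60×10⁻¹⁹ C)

The magnetic force provides the centripetal force: qvB = mv²/r, so r = mv/(qB).
r = (5.01×10^-27 kg)(1.32×10^4 m/s) / [(2×1.60×10^-19 C)(4.19×10^-4 T)] = 0.494 m.

r ≈ 49.4 cm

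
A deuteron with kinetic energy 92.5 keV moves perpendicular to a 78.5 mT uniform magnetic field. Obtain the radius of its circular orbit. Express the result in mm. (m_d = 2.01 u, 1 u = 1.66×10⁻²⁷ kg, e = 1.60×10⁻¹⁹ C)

r ≈ 791 mm

Convert the energy: K = 92.5 keV = 1.48×10^-14 J.
v = √(2K/m) = √(2·1.48×10^-14/3.34×10^-27) = 2.98×10^6 m/s.
r = mv/(qB) = (3.34×10^-27)(2.98×10^6) / [(1×1.60×10^-19)(0.0785)] = 0.791 m.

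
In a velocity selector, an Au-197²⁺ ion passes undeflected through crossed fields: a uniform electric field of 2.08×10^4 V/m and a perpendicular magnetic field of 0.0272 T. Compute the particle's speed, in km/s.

For zero net force, qE = qvB, so v = E/B.
v = (2.08×10^4) / (0.0272) = 7.65×10^5 m/s.

v ≈ 765 km/s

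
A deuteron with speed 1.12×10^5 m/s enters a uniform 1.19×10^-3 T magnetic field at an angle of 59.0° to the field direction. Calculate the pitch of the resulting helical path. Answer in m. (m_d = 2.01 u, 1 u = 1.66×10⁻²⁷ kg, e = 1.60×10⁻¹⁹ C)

The velocity component along B is v∥ = v cos59.0° = 5.77×10^4 m/s.
The cyclotron period T = 2πm/(qB) = 1.10×10^-4 s is set by m, q, B alone.
Pitch = v∥·T = (5.77×10^4)(1.10×10^-4) = 6.35 m.

pitch ≈ 6.35 m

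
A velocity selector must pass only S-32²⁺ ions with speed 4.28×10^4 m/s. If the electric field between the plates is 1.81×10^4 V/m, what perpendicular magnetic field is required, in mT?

qE = qvB ⇒ B = E/v = (1.81×10^4) / (4.28×10^4) = 0.423 T.

B ≈ 423 mT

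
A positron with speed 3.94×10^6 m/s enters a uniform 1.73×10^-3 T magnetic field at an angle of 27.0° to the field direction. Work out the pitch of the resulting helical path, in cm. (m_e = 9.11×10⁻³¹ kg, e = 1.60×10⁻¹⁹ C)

pitch ≈ 7.26 cm

The velocity component along B is v∥ = v cos27.0° = 3.51×10^6 m/s.
The cyclotron period T = 2πm/(qB) = 2.07×10^-8 s is set by m, q, B alone.
Pitch = v∥·T = (3.51×10^6)(2.07×10^-8) = 0.0726 m.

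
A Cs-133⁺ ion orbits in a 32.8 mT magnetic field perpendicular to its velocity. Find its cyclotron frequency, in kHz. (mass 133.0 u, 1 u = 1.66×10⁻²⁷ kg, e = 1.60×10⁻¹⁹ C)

f ≈ 3.78 kHz

f = qB/(2πm) = (1×1.60×10^-19)(0.0328) / [2π(2.21×10^-25)] = 3780 Hz.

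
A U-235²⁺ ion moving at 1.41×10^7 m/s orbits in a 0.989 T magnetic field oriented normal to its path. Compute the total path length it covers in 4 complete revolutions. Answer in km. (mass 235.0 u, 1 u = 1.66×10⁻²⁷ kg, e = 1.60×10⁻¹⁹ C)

L ≈ 0.437 km

r = mv/(qB) = 17.4 m, so one revolution covers 2πr = 109 m.
In 4 revolutions: L = 4·2πr = 437 m.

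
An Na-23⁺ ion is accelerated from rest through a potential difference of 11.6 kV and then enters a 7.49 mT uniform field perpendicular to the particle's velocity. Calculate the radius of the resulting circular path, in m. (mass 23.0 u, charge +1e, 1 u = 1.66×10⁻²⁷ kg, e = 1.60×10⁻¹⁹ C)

r ≈ 9.93 m

The kinetic energy gained is K = qV = (1×1.60×10^-19)(1.16×10^4) = 1.86×10^-15 J.
v = √(2K/m) = 3.12×10^5 m/s.
r = mv/(qB) = (3.82×10^-26)(3.12×10^5) / [(1×1.60×10^-19)(7.49×10^-3)] = 9.93 m.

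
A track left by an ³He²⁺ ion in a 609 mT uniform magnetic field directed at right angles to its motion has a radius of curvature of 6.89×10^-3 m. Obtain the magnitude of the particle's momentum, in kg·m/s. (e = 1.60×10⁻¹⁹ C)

Since qvB = mv²/r, the momentum p = mv = qBr.
p = (2×1.60×10^-19)(0.609)(6.89×10^-3) = 1.34×10^-21 kg·m/s.

p ≈ 1.34×10^-21 kg·m/s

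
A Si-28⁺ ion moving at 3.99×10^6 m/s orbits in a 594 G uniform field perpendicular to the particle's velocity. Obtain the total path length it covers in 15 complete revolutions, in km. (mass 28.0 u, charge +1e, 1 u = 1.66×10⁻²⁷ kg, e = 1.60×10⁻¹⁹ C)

r = mv/(qB) = 19.5 m, so one revolution covers 2πr = 123 m.
In 15 revolutions: L = 15·2πr = 1840 m.

L ≈ 1.84 km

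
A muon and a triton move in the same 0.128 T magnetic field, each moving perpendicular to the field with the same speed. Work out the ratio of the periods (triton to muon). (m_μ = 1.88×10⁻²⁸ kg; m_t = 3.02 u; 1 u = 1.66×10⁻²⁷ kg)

T = 2πm/(qB) is independent of speed, so T₂/T₁ = (m₂/q₂)/(m₁/q₁).
T_{triton}/T_{muon} = (5.01×10^-27/1e) / (1.88×10^-28/1e) = 26.7.

ratio ≈ 26.7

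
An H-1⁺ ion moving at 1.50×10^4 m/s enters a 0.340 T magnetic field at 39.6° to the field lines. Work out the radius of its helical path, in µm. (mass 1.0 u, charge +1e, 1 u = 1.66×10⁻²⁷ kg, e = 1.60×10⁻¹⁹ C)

r ≈ 292 µm

Only the perpendicular component v⊥ = v sin39.6° = 9560 m/s is bent by the field.
r = m v⊥ /(qB) = (1.66×10^-27)(9560) / [(1×1.60×10^-19)(0.340)] = 2.92×10^-4 m.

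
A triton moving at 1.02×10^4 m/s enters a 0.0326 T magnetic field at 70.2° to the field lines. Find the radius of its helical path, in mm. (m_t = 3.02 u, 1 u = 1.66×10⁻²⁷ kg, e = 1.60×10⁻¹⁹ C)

r ≈ 9.22 mm

Only the perpendicular component v⊥ = v sin70.2° = 9600 m/s is bent by the field.
r = m v⊥ /(qB) = (5.01×10^-27)(9600) / [(1×1.60×10^-19)(0.0326)] = 9.22×10^-3 m.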